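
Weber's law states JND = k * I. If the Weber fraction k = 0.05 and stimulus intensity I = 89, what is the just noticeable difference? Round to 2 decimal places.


JND = k * I
JND = 0.05 * 89
= 4.45


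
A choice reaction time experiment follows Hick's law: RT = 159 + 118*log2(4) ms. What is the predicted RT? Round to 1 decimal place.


RT = 159 + 118 * log2(4)
log2(4) = 2.0
RT = 159 + 118 * 2.0
= 159 + 236.0
= 395.0 ms


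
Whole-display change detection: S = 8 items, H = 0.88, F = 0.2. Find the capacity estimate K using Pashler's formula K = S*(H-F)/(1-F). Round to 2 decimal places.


K = S * (H - F) / (1 - F)
H - F = 0.68
1 - F = 0.8
K = 8 * 0.68 / 0.8
= 6.80


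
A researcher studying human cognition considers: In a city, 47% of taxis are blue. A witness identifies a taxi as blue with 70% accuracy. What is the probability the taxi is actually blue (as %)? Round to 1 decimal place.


P(blue | says blue) = P(says blue | blue)*P(blue) / [P(says blue | blue)*P(blue) + P(says blue | not blue)*P(not blue)]
Numerator = 0.7 * 0.47 = 0.329
False identification = 0.3 * 0.53 = 0.159
P = 0.329 / (0.329 + 0.159)
= 0.329 / 0.488
As percentage = 67.4


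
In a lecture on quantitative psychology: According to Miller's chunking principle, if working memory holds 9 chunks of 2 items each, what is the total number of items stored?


Total items = chunks * items_per_chunk
= 9 * 2
= 18


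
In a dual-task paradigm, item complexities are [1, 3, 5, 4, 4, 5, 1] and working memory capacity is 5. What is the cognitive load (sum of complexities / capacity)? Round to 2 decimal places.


Total complexity = 1 + 3 + 5 + 4 + 4 + 5 + 1 = 23
Load = total / capacity = 23 / 5
= 4.60


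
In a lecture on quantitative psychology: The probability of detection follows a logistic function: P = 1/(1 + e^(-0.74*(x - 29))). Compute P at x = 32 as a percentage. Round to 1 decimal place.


P(x) = 1/(1 + e^(-0.74*(32 - 29)))
Exponent = -0.74 * 3 = -2.22
e^(-2.22) = 0.108609
P = 1/(1 + 0.108609) = 0.902031
Percentage = 90.2


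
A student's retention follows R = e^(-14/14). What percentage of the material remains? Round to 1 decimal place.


R = e^(-t/S)
-t/S = -14/14 = -1.0
R = e^(-1.0) = 0.367879
Percentage = 0.367879 * 100
= 36.8


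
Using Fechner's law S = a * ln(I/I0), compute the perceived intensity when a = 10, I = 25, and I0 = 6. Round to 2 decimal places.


S = 10 * ln(25/6)
I/I0 = 4.166667
ln(4.166667) = 1.4271
S = 10 * 1.4271
= 14.27


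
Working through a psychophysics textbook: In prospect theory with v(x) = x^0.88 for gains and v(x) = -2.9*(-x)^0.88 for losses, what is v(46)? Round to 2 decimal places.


Since x = 46 >= 0, use v(x) = x^0.88
46^0.88 = 29.0554
v(46) = 29.06


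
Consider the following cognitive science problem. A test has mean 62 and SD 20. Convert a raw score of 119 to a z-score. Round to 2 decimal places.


z = (X - mu) / sigma
= (119 - 62) / 20
= 57 / 20
= 2.85


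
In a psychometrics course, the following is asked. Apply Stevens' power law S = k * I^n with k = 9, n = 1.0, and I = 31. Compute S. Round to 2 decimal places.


S = 9 * 31^1.0
31^1.0 = 31.0
S = 9 * 31.0
= 279.00


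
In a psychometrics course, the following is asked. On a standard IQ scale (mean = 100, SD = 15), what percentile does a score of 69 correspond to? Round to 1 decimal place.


z = (IQ - mean) / SD
z = (69 - 100) / 15 = -2.0667
Percentile = Phi(-2.0667) * 100
Phi(-2.0667) = 0.019381
= 1.9


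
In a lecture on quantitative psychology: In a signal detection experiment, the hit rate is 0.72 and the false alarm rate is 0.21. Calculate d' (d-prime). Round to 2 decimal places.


d' = z(HR) - z(FAR)
z(0.72) = 0.5828
z(0.21) = -0.8064
d' = 0.5828 - -0.8064
= 1.39


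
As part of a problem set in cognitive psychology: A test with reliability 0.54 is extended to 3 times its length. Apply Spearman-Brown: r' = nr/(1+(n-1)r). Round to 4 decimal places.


r_new = n*r / (1 + (n-1)*r)
Numerator = 3 * 0.54 = 1.62
Denominator = 1 + 2 * 0.54 = 2.08
r_new = 1.62 / 2.08
= 0.7788


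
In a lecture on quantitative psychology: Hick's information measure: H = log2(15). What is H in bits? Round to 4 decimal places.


H = log2(n)
H = log2(15)
= 3.9069


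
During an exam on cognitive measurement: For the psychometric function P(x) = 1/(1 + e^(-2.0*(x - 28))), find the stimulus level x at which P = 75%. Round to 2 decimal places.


At P = 0.75: 0.75 = 1/(1 + e^(-k*(x-x0)))
Solving: e^(-k*(x-x0)) = 1/3
x = x0 + ln(3)/k
ln(3) = 1.0986
x = 28 + 1.0986/2.0
= 28 + 0.5493
= 28.55


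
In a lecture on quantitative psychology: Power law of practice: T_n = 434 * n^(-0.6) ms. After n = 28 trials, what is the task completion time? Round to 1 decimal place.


T_n = 434 * 28^(-0.6)
28^(-0.6) = 0.135427
T_n = 434 * 0.135427
= 58.8 ms


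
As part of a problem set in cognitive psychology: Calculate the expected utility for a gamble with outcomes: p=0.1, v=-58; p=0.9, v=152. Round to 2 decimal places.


EU = sum(p_i * v_i)
0.1 * -58 = -5.8
0.9 * 152 = 136.8
EU = -5.8 + 136.8
= 131.00


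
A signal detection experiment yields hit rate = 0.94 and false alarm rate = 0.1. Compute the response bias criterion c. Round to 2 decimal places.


c = -0.5 * (z(HR) + z(FAR))
z(0.94) = 1.5548
z(0.1) = -1.2816
c = -0.5 * (1.5548 + -1.2816)
= -0.5 * 0.2732
= -0.14


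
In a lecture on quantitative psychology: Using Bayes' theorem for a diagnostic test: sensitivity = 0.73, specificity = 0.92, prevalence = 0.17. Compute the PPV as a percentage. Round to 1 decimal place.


PPV = (sens * prev) / (sens * prev + (1-spec) * (1-prev))
Numerator = 0.73 * 0.17 = 0.1241
P(positive and no disease) = (1 - spec) * (1 - prev) = (1 - 0.92) * (1 - 0.17) = 0.0664
Denominator = 0.1241 + 0.0664 = 0.1905
PPV = 0.1241 / 0.1905 = 0.651444
As percentage = 65.1


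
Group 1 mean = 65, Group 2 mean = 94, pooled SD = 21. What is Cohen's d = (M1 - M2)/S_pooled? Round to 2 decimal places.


Cohen's d = (M1 - M2) / S_pooled
= (65 - 94) / 21
= -29 / 21
= -1.38


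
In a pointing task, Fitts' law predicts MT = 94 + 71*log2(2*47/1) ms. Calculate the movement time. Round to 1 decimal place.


MT = 94 + 71 * log2(2*47/1)
2D/W = 94.0
log2(94.0) = 6.5546
MT = 94 + 71 * 6.5546
= 559.4 ms


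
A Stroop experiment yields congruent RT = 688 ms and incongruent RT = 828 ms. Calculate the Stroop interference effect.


Stroop effect = RT(incongruent) - RT(congruent)
= 828 - 688
= 140 ms


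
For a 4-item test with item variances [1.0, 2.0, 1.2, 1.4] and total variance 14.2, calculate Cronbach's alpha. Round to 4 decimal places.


alpha = (k/(k-1)) * (1 - sum(s_i^2)/s_total^2)
sum(item variances) = 5.6
k/(k-1) = 4/3 = 1.333333
1 - 5.6/14.2 = 1 - 0.394366 = 0.605634
alpha = 1.333333 * 0.605634
= 0.8075


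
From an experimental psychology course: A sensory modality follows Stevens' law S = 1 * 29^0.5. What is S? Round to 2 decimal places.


S = 1 * 29^0.5
29^0.5 = 5.3852
S = 1 * 5.3852
= 5.39


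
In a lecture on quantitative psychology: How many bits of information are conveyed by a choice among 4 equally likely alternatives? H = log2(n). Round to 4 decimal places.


H = log2(n)
H = log2(4)
= 2.0000


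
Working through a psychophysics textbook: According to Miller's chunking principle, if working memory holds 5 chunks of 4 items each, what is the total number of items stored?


Total items = chunks * items_per_chunk
= 5 * 4
= 20


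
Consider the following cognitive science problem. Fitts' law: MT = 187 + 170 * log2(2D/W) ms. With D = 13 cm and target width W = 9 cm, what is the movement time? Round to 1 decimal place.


MT = 187 + 170 * log2(2*13/9)
2D/W = 2.888889
log2(2.888889) = 1.5305
MT = 187 + 170 * 1.5305
= 447.2 ms


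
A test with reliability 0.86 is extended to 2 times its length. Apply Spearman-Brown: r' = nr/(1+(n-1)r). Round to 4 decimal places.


r_new = n*r / (1 + (n-1)*r)
Numerator = 2 * 0.86 = 1.72
Denominator = 1 + 1 * 0.86 = 1.86
r_new = 1.72 / 1.86
= 0.9247


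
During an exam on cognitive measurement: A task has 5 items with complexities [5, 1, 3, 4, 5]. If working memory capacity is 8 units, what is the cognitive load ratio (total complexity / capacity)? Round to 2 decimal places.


Total complexity = 5 + 1 + 3 + 4 + 5 = 18
Load = total / capacity = 18 / 8
= 2.25


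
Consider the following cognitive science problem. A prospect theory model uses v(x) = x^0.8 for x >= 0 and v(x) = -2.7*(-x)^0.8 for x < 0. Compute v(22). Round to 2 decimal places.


Since x = 22 >= 0, use v(x) = x^0.8
22^0.8 = 11.856
v(22) = 11.86


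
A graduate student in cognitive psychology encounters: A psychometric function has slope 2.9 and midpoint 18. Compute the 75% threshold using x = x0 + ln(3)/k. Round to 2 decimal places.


At P = 0.75: 0.75 = 1/(1 + e^(-k*(x-x0)))
Solving: e^(-k*(x-x0)) = 1/3
x = x0 + ln(3)/k
ln(3) = 1.0986
x = 18 + 1.0986/2.9
= 18 + 0.3788
= 18.38


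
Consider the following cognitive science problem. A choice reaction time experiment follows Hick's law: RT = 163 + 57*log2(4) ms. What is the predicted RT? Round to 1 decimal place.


RT = 163 + 57 * log2(4)
log2(4) = 2.0
RT = 163 + 57 * 2.0
= 163 + 114.0
= 277.0 ms


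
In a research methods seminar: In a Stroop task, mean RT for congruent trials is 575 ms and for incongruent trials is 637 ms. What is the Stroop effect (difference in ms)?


Stroop effect = RT(incongruent) - RT(congruent)
= 637 - 575
= 62 ms


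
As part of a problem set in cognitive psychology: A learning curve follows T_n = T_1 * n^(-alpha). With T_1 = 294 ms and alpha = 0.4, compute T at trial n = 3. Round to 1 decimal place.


T_n = 294 * 3^(-0.4)
3^(-0.4) = 0.644394
T_n = 294 * 0.644394
= 189.5 ms


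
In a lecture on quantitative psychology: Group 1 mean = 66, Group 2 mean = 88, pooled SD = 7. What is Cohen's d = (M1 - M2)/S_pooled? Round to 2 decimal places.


Cohen's d = (M1 - M2) / S_pooled
= (66 - 88) / 7
= -22 / 7
= -3.14


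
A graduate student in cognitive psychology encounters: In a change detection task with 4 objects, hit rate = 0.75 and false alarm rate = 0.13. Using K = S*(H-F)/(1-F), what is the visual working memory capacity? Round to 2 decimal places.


K = S * (H - F) / (1 - F)
H - F = 0.62
1 - F = 0.87
K = 4 * 0.62 / 0.87
= 2.85


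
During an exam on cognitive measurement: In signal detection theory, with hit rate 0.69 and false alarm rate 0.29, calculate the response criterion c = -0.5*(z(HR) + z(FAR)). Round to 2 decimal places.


c = -0.5 * (z(HR) + z(FAR))
z(0.69) = 0.4959
z(0.29) = -0.5534
c = -0.5 * (0.4959 + -0.5534)
= -0.5 * -0.0575
= 0.03


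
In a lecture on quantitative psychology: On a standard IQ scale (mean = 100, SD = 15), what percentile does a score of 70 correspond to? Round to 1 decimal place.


z = (IQ - mean) / SD
z = (70 - 100) / 15 = -2.0
Percentile = Phi(-2.0) * 100
Phi(-2.0) = 0.02275
= 2.3


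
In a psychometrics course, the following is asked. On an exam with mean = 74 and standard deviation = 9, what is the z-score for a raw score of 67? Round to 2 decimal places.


z = (X - mu) / sigma
= (67 - 74) / 9
= -7 / 9
= -0.78


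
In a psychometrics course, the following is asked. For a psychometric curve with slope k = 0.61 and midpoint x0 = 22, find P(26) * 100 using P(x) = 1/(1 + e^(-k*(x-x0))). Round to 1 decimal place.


P(x) = 1/(1 + e^(-0.61*(26 - 22)))
Exponent = -0.61 * 4 = -2.44
e^(-2.44) = 0.087161
P = 1/(1 + 0.087161) = 0.919827
Percentage = 92.0


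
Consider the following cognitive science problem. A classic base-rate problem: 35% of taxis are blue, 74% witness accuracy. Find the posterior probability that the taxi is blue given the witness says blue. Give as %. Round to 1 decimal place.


P(blue | says blue) = P(says blue | blue)*P(blue) / [P(says blue | blue)*P(blue) + P(says blue | not blue)*P(not blue)]
Numerator = 0.74 * 0.35 = 0.259
False identification = 0.26 * 0.65 = 0.169
P = 0.259 / (0.259 + 0.169)
= 0.259 / 0.428
As percentage = 60.5


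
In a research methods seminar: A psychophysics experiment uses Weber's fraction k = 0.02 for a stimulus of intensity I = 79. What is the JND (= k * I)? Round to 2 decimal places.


JND = k * I
JND = 0.02 * 79
= 1.58


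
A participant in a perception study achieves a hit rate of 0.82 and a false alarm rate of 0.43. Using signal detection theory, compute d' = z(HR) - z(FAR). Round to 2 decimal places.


d' = z(HR) - z(FAR)
z(0.82) = 0.9154
z(0.43) = -0.1764
d' = 0.9154 - -0.1764
= 1.09


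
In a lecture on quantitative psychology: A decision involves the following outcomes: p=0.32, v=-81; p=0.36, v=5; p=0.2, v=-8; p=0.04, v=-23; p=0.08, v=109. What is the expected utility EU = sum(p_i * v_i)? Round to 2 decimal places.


EU = sum(p_i * v_i)
0.32 * -81 = -25.92
0.36 * 5 = 1.8
0.2 * -8 = -1.6
0.04 * -23 = -0.92
0.08 * 109 = 8.72
EU = -25.92 + 1.8 + -1.6 + -0.92 + 8.72
= -17.92


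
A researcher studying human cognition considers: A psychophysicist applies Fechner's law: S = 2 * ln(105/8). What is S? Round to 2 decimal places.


S = 2 * ln(105/8)
I/I0 = 13.125
ln(13.125) = 2.5745
S = 2 * 2.5745
= 5.15


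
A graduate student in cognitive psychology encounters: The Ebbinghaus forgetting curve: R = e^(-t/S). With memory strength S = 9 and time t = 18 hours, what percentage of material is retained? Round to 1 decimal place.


R = e^(-t/S)
-t/S = -18/9 = -2.0
R = e^(-2.0) = 0.135335
Percentage = 0.135335 * 100
= 13.5


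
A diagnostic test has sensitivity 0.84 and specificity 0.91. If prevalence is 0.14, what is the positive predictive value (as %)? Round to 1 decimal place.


PPV = (sens * prev) / (sens * prev + (1-spec) * (1-prev))
Numerator = 0.84 * 0.14 = 0.1176
P(positive and no disease) = (1 - spec) * (1 - prev) = (1 - 0.91) * (1 - 0.14) = 0.0774
Denominator = 0.1176 + 0.0774 = 0.195
PPV = 0.1176 / 0.195 = 0.603077
As percentage = 60.3


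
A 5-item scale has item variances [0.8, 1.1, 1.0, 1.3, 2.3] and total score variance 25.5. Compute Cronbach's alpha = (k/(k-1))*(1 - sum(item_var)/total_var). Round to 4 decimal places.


alpha = (k/(k-1)) * (1 - sum(s_i^2)/s_total^2)
sum(item variances) = 6.5
k/(k-1) = 5/4 = 1.25
1 - 6.5/25.5 = 1 - 0.254902 = 0.745098
alpha = 1.25 * 0.745098
= 0.9314


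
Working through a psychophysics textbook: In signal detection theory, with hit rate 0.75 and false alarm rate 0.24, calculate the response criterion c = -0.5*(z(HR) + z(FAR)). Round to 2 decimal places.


c = -0.5 * (z(HR) + z(FAR))
z(0.75) = 0.6745
z(0.24) = -0.7063
c = -0.5 * (0.6745 + -0.7063)
= -0.5 * -0.0318
= 0.02


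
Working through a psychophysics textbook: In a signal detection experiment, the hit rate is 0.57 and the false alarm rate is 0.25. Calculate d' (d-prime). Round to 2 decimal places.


d' = z(HR) - z(FAR)
z(0.57) = 0.1764
z(0.25) = -0.6745
d' = 0.1764 - -0.6745
= 0.85


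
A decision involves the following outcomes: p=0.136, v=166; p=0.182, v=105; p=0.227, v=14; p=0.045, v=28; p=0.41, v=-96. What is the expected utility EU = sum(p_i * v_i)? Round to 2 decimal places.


EU = sum(p_i * v_i)
0.136 * 166 = 22.576
0.182 * 105 = 19.11
0.227 * 14 = 3.178
0.045 * 28 = 1.26
0.41 * -96 = -39.36
EU = 22.576 + 19.11 + 3.178 + 1.26 + -39.36
= 6.76


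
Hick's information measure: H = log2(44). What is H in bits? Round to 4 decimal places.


H = log2(n)
H = log2(44)
= 5.4594


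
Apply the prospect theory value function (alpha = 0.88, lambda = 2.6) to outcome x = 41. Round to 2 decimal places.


Since x = 41 >= 0, use v(x) = x^0.88
41^0.88 = 26.2573
v(41) = 26.26


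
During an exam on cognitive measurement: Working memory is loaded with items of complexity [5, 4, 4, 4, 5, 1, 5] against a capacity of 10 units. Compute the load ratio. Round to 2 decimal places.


Total complexity = 5 + 4 + 4 + 4 + 5 + 1 + 5 = 28
Load = total / capacity = 28 / 10
= 2.80


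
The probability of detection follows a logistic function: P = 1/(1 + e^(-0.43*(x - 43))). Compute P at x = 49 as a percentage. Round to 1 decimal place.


P(x) = 1/(1 + e^(-0.43*(49 - 43)))
Exponent = -0.43 * 6 = -2.58
e^(-2.58) = 0.075774
P = 1/(1 + 0.075774) = 0.929563
Percentage = 93.0


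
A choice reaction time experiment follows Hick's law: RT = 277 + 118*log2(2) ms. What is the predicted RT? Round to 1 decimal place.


RT = 277 + 118 * log2(2)
log2(2) = 1.0
RT = 277 + 118 * 1.0
= 277 + 118.0
= 395.0 ms


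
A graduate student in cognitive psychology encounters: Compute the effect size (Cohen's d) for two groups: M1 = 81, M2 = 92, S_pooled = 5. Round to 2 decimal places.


Cohen's d = (M1 - M2) / S_pooled
= (81 - 92) / 5
= -11 / 5
= -2.20


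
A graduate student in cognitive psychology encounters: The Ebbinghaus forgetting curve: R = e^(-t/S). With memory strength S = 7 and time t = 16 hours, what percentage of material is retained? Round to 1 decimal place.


R = e^(-t/S)
-t/S = -16/7 = -2.285714
R = e^(-2.285714) = 0.101701
Percentage = 0.101701 * 100
= 10.2


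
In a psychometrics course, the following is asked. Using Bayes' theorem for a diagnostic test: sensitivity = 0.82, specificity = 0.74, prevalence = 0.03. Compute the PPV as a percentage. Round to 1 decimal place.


PPV = (sens * prev) / (sens * prev + (1-spec) * (1-prev))
Numerator = 0.82 * 0.03 = 0.0246
P(positive and no disease) = (1 - spec) * (1 - prev) = (1 - 0.74) * (1 - 0.03) = 0.2522
Denominator = 0.0246 + 0.2522 = 0.2768
PPV = 0.0246 / 0.2768 = 0.088873
As percentage = 8.9


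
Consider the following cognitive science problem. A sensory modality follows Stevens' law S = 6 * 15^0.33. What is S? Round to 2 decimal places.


S = 6 * 15^0.33
15^0.33 = 2.4441
S = 6 * 2.4441
= 14.66


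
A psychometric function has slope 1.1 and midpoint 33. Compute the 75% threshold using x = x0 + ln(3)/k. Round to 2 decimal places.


At P = 0.75: 0.75 = 1/(1 + e^(-k*(x-x0)))
Solving: e^(-k*(x-x0)) = 1/3
x = x0 + ln(3)/k
ln(3) = 1.0986
x = 33 + 1.0986/1.1
= 33 + 0.9987
= 34.00


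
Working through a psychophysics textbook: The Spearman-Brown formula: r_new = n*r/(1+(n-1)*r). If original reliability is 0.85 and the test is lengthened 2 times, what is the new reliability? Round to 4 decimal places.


r_new = n*r / (1 + (n-1)*r)
Numerator = 2 * 0.85 = 1.7
Denominator = 1 + 1 * 0.85 = 1.85
r_new = 1.7 / 1.85
= 0.9189


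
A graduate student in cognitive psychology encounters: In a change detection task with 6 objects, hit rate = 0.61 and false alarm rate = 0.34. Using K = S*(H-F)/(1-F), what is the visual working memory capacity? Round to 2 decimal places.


K = S * (H - F) / (1 - F)
H - F = 0.27
1 - F = 0.66
K = 6 * 0.27 / 0.66
= 2.45


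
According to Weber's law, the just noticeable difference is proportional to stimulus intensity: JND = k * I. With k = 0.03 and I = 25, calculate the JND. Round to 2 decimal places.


JND = k * I
JND = 0.03 * 25
= 0.75


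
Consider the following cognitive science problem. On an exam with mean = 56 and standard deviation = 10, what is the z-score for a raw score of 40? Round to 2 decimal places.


z = (X - mu) / sigma
= (40 - 56) / 10
= -16 / 10
= -1.60


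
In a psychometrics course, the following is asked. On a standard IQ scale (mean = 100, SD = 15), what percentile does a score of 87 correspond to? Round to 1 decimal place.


z = (IQ - mean) / SD
z = (87 - 100) / 15 = -0.8667
Percentile = Phi(-0.8667) * 100
Phi(-0.8667) = 0.193053
= 19.3


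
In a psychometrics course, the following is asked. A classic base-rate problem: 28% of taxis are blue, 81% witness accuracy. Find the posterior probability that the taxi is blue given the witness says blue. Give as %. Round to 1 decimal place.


P(blue | says blue) = P(says blue | blue)*P(blue) / [P(says blue | blue)*P(blue) + P(says blue | not blue)*P(not blue)]
Numerator = 0.81 * 0.28 = 0.2268
False identification = 0.19 * 0.72 = 0.1368
P = 0.2268 / (0.2268 + 0.1368)
= 0.2268 / 0.3636
As percentage = 62.4


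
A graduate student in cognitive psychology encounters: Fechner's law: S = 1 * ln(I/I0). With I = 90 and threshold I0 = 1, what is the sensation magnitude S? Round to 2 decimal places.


S = 1 * ln(90/1)
I/I0 = 90.0
ln(90.0) = 4.4998
S = 1 * 4.4998
= 4.50


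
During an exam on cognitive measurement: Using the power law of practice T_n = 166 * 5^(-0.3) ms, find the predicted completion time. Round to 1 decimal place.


T_n = 166 * 5^(-0.3)
5^(-0.3) = 0.617034
T_n = 166 * 0.617034
= 102.4 ms


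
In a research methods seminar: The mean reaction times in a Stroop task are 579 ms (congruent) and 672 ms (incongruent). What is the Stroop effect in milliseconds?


Stroop effect = RT(incongruent) - RT(congruent)
= 672 - 579
= 93 ms


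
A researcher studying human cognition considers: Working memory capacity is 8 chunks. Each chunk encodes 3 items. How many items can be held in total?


Total items = chunks * items_per_chunk
= 8 * 3
= 24


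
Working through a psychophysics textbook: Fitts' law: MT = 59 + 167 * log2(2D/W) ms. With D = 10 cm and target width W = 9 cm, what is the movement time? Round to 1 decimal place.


MT = 59 + 167 * log2(2*10/9)
2D/W = 2.222222
log2(2.222222) = 1.152
MT = 59 + 167 * 1.152
= 251.4 ms


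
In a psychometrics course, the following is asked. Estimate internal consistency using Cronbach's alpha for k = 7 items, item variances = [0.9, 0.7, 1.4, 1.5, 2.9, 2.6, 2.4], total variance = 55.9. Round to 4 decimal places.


alpha = (k/(k-1)) * (1 - sum(s_i^2)/s_total^2)
sum(item variances) = 12.4
k/(k-1) = 7/6 = 1.166667
1 - 12.4/55.9 = 1 - 0.221825 = 0.778175
alpha = 1.166667 * 0.778175
= 0.9079


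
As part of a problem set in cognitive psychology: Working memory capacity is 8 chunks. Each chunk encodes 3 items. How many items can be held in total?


Total items = chunks * items_per_chunk
= 8 * 3
= 24


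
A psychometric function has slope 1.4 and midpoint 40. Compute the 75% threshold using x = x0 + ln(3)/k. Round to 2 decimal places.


At P = 0.75: 0.75 = 1/(1 + e^(-k*(x-x0)))
Solving: e^(-k*(x-x0)) = 1/3
x = x0 + ln(3)/k
ln(3) = 1.0986
x = 40 + 1.0986/1.4
= 40 + 0.7847
= 40.78


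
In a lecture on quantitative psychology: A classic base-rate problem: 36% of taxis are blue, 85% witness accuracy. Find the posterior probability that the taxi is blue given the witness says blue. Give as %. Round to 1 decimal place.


P(blue | says blue) = P(says blue | blue)*P(blue) / [P(says blue | blue)*P(blue) + P(says blue | not blue)*P(not blue)]
Numerator = 0.85 * 0.36 = 0.306
False identification = 0.15 * 0.64 = 0.096
P = 0.306 / (0.306 + 0.096)
= 0.306 / 0.402
As percentage = 76.1


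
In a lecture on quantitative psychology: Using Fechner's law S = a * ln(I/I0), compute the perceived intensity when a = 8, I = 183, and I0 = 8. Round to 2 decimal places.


S = 8 * ln(183/8)
I/I0 = 22.875
ln(22.875) = 3.13
S = 8 * 3.13
= 25.04


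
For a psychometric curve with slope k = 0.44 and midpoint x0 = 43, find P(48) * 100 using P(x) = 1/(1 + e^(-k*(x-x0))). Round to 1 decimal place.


P(x) = 1/(1 + e^(-0.44*(48 - 43)))
Exponent = -0.44 * 5 = -2.2
e^(-2.2) = 0.110803
P = 1/(1 + 0.110803) = 0.90025
Percentage = 90.0


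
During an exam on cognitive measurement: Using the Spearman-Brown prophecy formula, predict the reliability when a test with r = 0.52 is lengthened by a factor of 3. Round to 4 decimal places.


r_new = n*r / (1 + (n-1)*r)
Numerator = 3 * 0.52 = 1.56
Denominator = 1 + 2 * 0.52 = 2.04
r_new = 1.56 / 2.04
= 0.7647


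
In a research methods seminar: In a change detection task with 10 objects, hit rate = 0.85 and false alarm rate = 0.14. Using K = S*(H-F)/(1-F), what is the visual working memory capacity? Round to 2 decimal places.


K = S * (H - F) / (1 - F)
H - F = 0.71
1 - F = 0.86
K = 10 * 0.71 / 0.86
= 8.26


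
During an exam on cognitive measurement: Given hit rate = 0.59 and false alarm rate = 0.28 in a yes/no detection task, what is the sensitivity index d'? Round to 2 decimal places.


d' = z(HR) - z(FAR)
z(0.59) = 0.2275
z(0.28) = -0.5828
d' = 0.2275 - -0.5828
= 0.81


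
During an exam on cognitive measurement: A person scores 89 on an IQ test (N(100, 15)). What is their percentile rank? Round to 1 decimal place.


z = (IQ - mean) / SD
z = (89 - 100) / 15 = -0.7333
Percentile = Phi(-0.7333) * 100
Phi(-0.7333) = 0.231688
= 23.2


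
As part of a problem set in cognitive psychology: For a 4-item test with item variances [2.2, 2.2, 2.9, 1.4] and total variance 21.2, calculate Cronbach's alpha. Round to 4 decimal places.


alpha = (k/(k-1)) * (1 - sum(s_i^2)/s_total^2)
sum(item variances) = 8.7
k/(k-1) = 4/3 = 1.333333
1 - 8.7/21.2 = 1 - 0.410377 = 0.589623
alpha = 1.333333 * 0.589623
= 0.7862


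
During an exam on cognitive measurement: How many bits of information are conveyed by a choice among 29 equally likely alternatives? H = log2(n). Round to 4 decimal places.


H = log2(n)
H = log2(29)
= 4.8580


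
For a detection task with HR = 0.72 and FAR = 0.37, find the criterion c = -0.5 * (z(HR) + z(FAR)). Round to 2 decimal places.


c = -0.5 * (z(HR) + z(FAR))
z(0.72) = 0.5828
z(0.37) = -0.3319
c = -0.5 * (0.5828 + -0.3319)
= -0.5 * 0.2509
= -0.13


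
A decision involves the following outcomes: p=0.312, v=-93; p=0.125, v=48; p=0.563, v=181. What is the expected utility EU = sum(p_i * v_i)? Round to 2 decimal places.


EU = sum(p_i * v_i)
0.312 * -93 = -29.016
0.125 * 48 = 6.0
0.563 * 181 = 101.903
EU = -29.016 + 6.0 + 101.903
= 78.89


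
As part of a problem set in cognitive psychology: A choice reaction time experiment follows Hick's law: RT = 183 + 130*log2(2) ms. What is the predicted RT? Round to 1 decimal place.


RT = 183 + 130 * log2(2)
log2(2) = 1.0
RT = 183 + 130 * 1.0
= 183 + 130.0
= 313.0 ms


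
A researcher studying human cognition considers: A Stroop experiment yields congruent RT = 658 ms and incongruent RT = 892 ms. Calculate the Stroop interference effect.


Stroop effect = RT(incongruent) - RT(congruent)
= 892 - 658
= 234 ms


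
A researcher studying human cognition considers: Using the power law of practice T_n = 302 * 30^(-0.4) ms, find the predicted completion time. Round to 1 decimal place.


T_n = 302 * 30^(-0.4)
30^(-0.4) = 0.256538
T_n = 302 * 0.256538
= 77.5 ms


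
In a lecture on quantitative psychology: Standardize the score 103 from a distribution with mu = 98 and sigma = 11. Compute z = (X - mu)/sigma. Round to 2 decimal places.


z = (X - mu) / sigma
= (103 - 98) / 11
= 5 / 11
= 0.45


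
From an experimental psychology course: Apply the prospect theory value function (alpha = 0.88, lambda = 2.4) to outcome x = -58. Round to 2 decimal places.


Since x = -58 < 0, use v(x) = -lambda*(-x)^alpha
(-x) = 58
58^0.88 = 35.6301
v(-58) = -2.4 * 35.6301
= -85.51


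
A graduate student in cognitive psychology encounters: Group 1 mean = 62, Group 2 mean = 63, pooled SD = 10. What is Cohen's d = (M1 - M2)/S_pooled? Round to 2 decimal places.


Cohen's d = (M1 - M2) / S_pooled
= (62 - 63) / 10
= -1 / 10
= -0.10


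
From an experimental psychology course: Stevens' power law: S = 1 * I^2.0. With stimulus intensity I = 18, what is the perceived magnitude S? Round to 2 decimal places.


S = 1 * 18^2.0
18^2.0 = 324.0
S = 1 * 324.0
= 324.00


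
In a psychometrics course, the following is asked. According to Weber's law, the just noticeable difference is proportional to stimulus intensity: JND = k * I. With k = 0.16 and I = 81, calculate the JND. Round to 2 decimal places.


JND = k * I
JND = 0.16 * 81
= 12.96


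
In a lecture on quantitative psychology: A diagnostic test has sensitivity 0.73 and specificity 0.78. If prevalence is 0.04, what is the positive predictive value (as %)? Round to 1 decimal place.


PPV = (sens * prev) / (sens * prev + (1-spec) * (1-prev))
Numerator = 0.73 * 0.04 = 0.0292
P(positive and no disease) = (1 - spec) * (1 - prev) = (1 - 0.78) * (1 - 0.04) = 0.2112
Denominator = 0.0292 + 0.2112 = 0.2404
PPV = 0.0292 / 0.2404 = 0.121464
As percentage = 12.1


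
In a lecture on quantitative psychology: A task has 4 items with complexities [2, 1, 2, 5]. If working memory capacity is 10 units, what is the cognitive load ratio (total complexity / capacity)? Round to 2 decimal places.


Total complexity = 2 + 1 + 2 + 5 = 10
Load = total / capacity = 10 / 10
= 1.00


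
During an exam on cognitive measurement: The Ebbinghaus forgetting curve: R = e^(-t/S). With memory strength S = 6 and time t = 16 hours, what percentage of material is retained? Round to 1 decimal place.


R = e^(-t/S)
-t/S = -16/6 = -2.666667
R = e^(-2.666667) = 0.069483
Percentage = 0.069483 * 100
= 6.9


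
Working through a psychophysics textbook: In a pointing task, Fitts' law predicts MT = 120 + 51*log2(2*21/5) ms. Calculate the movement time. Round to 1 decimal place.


MT = 120 + 51 * log2(2*21/5)
2D/W = 8.4
log2(8.4) = 3.0704
MT = 120 + 51 * 3.0704
= 276.6 ms


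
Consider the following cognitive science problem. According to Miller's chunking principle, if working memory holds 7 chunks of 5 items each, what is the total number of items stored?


Total items = chunks * items_per_chunk
= 7 * 5
= 35


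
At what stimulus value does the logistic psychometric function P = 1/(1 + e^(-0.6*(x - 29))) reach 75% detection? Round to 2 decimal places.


At P = 0.75: 0.75 = 1/(1 + e^(-k*(x-x0)))
Solving: e^(-k*(x-x0)) = 1/3
x = x0 + ln(3)/k
ln(3) = 1.0986
x = 29 + 1.0986/0.6
= 29 + 1.831
= 30.83


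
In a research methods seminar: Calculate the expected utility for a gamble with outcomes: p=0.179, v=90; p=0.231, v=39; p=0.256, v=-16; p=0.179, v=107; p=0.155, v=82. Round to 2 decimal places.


EU = sum(p_i * v_i)
0.179 * 90 = 16.11
0.231 * 39 = 9.009
0.256 * -16 = -4.096
0.179 * 107 = 19.153
0.155 * 82 = 12.71
EU = 16.11 + 9.009 + -4.096 + 19.153 + 12.71
= 52.89


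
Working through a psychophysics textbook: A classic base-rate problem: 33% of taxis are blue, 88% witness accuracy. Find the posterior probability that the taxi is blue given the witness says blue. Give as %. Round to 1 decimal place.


P(blue | says blue) = P(says blue | blue)*P(blue) / [P(says blue | blue)*P(blue) + P(says blue | not blue)*P(not blue)]
Numerator = 0.88 * 0.33 = 0.2904
False identification = 0.12 * 0.67 = 0.0804
P = 0.2904 / (0.2904 + 0.0804)
= 0.2904 / 0.3708
As percentage = 78.3


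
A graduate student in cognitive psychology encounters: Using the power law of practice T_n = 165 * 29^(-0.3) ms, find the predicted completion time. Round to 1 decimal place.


T_n = 165 * 29^(-0.3)
29^(-0.3) = 0.36415
T_n = 165 * 0.36415
= 60.1 ms


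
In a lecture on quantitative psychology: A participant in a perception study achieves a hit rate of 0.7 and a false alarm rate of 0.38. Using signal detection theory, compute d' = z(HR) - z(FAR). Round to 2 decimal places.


d' = z(HR) - z(FAR)
z(0.7) = 0.5244
z(0.38) = -0.3055
d' = 0.5244 - -0.3055
= 0.83


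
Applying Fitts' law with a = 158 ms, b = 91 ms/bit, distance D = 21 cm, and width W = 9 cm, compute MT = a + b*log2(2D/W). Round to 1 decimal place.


MT = 158 + 91 * log2(2*21/9)
2D/W = 4.666667
log2(4.666667) = 2.2224
MT = 158 + 91 * 2.2224
= 360.2 ms


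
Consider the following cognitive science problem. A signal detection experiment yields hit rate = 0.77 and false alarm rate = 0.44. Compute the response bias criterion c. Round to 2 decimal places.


c = -0.5 * (z(HR) + z(FAR))
z(0.77) = 0.7388
z(0.44) = -0.151
c = -0.5 * (0.7388 + -0.151)
= -0.5 * 0.5878
= -0.29


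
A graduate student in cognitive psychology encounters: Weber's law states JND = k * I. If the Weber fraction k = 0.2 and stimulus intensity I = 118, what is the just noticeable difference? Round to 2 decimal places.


JND = k * I
JND = 0.2 * 118
= 23.60


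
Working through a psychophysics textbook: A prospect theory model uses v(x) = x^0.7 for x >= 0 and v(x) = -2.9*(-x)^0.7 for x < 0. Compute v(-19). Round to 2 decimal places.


Since x = -19 < 0, use v(x) = -lambda*(-x)^alpha
(-x) = 19
19^0.7 = 7.8547
v(-19) = -2.9 * 7.8547
= -22.78


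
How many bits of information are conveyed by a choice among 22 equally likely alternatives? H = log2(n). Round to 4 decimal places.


H = log2(n)
H = log2(22)
= 4.4594


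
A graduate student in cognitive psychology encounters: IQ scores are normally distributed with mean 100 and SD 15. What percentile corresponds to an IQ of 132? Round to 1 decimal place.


z = (IQ - mean) / SD
z = (132 - 100) / 15 = 2.1333
Percentile = Phi(2.1333) * 100
Phi(2.1333) = 0.98355
= 98.4


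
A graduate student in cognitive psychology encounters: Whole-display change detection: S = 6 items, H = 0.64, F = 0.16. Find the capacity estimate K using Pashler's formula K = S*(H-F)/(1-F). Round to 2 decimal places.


K = S * (H - F) / (1 - F)
H - F = 0.48
1 - F = 0.84
K = 6 * 0.48 / 0.84
= 3.43


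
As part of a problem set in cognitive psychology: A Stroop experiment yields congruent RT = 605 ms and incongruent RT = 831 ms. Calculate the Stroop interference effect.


Stroop effect = RT(incongruent) - RT(congruent)
= 831 - 605
= 226 ms


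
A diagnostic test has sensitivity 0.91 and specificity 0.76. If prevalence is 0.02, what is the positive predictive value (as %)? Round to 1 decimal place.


PPV = (sens * prev) / (sens * prev + (1-spec) * (1-prev))
Numerator = 0.91 * 0.02 = 0.0182
P(positive and no disease) = (1 - spec) * (1 - prev) = (1 - 0.76) * (1 - 0.02) = 0.2352
Denominator = 0.0182 + 0.2352 = 0.2534
PPV = 0.0182 / 0.2534 = 0.071823
As percentage = 7.2


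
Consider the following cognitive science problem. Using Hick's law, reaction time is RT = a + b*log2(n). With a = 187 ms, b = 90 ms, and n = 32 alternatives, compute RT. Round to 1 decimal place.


RT = 187 + 90 * log2(32)
log2(32) = 5.0
RT = 187 + 90 * 5.0
= 187 + 450.0
= 637.0 ms


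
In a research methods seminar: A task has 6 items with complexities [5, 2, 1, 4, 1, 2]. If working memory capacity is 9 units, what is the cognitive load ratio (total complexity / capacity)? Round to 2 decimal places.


Total complexity = 5 + 2 + 1 + 4 + 1 + 2 = 15
Load = total / capacity = 15 / 9
= 1.67


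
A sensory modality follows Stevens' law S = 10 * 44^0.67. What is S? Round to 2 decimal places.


S = 10 * 44^0.67
44^0.67 = 12.6216
S = 10 * 12.6216
= 126.22


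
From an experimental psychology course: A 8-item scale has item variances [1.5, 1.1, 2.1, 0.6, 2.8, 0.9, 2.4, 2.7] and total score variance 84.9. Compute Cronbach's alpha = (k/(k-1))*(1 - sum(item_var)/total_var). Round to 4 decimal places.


alpha = (k/(k-1)) * (1 - sum(s_i^2)/s_total^2)
sum(item variances) = 14.1
k/(k-1) = 8/7 = 1.142857
1 - 14.1/84.9 = 1 - 0.166078 = 0.833922
alpha = 1.142857 * 0.833922
= 0.9531


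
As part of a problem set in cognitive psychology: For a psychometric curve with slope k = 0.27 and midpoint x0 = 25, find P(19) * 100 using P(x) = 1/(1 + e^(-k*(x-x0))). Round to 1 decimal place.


P(x) = 1/(1 + e^(-0.27*(19 - 25)))
Exponent = -0.27 * -6 = 1.62
e^(1.62) = 5.05309
P = 1/(1 + 5.05309) = 0.165205
Percentage = 16.5


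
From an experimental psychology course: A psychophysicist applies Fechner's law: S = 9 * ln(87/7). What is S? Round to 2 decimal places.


S = 9 * ln(87/7)
I/I0 = 12.428571
ln(12.428571) = 2.52
S = 9 * 2.52
= 22.68


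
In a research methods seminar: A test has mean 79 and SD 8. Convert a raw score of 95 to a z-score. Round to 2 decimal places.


z = (X - mu) / sigma
= (95 - 79) / 8
= 16 / 8
= 2.00


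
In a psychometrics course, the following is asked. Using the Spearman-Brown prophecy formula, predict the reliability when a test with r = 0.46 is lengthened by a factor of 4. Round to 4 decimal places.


r_new = n*r / (1 + (n-1)*r)
Numerator = 4 * 0.46 = 1.84
Denominator = 1 + 3 * 0.46 = 2.38
r_new = 1.84 / 2.38
= 0.7731


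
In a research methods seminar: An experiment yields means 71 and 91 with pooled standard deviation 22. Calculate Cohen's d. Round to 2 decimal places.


Cohen's d = (M1 - M2) / S_pooled
= (71 - 91) / 22
= -20 / 22
= -0.91


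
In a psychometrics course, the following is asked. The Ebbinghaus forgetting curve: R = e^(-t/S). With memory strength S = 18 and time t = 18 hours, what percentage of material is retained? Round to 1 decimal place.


R = e^(-t/S)
-t/S = -18/18 = -1.0
R = e^(-1.0) = 0.367879
Percentage = 0.367879 * 100
= 36.8


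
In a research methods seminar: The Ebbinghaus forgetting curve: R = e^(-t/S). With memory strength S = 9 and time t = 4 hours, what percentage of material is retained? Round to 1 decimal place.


R = e^(-t/S)
-t/S = -4/9 = -0.444444
R = e^(-0.444444) = 0.641181
Percentage = 0.641181 * 100
= 64.1


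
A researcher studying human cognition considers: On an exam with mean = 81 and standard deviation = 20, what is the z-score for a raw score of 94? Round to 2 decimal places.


z = (X - mu) / sigma
= (94 - 81) / 20
= 13 / 20
= 0.65


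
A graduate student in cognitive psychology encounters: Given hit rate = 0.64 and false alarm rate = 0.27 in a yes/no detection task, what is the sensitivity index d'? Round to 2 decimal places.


d' = z(HR) - z(FAR)
z(0.64) = 0.3585
z(0.27) = -0.6128
d' = 0.3585 - -0.6128
= 0.97


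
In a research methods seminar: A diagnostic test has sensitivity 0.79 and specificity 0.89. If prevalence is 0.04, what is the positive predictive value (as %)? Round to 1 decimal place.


PPV = (sens * prev) / (sens * prev + (1-spec) * (1-prev))
Numerator = 0.79 * 0.04 = 0.0316
P(positive and no disease) = (1 - spec) * (1 - prev) = (1 - 0.89) * (1 - 0.04) = 0.1056
Denominator = 0.0316 + 0.1056 = 0.1372
PPV = 0.0316 / 0.1372 = 0.230321
As percentage = 23.0


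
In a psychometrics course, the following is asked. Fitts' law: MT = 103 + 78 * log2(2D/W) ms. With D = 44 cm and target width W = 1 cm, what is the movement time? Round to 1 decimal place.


MT = 103 + 78 * log2(2*44/1)
2D/W = 88.0
log2(88.0) = 6.4594
MT = 103 + 78 * 6.4594
= 606.8 ms


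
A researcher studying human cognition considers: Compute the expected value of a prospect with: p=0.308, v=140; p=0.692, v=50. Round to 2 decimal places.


EU = sum(p_i * v_i)
0.308 * 140 = 43.12
0.692 * 50 = 34.6
EU = 43.12 + 34.6
= 77.72


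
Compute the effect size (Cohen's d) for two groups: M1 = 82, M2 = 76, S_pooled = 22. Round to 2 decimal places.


Cohen's d = (M1 - M2) / S_pooled
= (82 - 76) / 22
= 6 / 22
= 0.27


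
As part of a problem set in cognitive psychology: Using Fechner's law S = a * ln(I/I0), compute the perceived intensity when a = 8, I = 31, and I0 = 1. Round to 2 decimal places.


S = 8 * ln(31/1)
I/I0 = 31.0
ln(31.0) = 3.434
S = 8 * 3.434
= 27.47


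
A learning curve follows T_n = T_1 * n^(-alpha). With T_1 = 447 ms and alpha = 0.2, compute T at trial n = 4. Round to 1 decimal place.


T_n = 447 * 4^(-0.2)
4^(-0.2) = 0.757858
T_n = 447 * 0.757858
= 338.8 ms


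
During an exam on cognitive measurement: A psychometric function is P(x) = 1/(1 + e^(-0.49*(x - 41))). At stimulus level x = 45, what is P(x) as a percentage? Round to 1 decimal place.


P(x) = 1/(1 + e^(-0.49*(45 - 41)))
Exponent = -0.49 * 4 = -1.96
e^(-1.96) = 0.140858
P = 1/(1 + 0.140858) = 0.876533
Percentage = 87.7


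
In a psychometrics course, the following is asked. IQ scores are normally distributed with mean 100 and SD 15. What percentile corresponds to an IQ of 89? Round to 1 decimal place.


z = (IQ - mean) / SD
z = (89 - 100) / 15 = -0.7333
Percentile = Phi(-0.7333) * 100
Phi(-0.7333) = 0.231688
= 23.2


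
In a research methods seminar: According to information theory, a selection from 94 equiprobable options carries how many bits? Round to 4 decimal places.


H = log2(n)
H = log2(94)
= 6.5546
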